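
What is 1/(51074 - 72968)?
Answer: -1/21894 ≈ -4.5675e-5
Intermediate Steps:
1/(51074 - 72968) = 1/(-21894) = -1/21894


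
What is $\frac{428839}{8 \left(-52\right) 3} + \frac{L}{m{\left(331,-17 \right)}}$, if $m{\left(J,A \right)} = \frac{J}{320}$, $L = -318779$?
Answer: $- \frac{127449527149}{413088} \approx -3.0853 \cdot 10^{5}$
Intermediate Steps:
$m{\left(J,A \right)} = \frac{J}{320}$ ($m{\left(J,A \right)} = J \frac{1}{320} = \frac{J}{320}$)
$\frac{428839}{8 \left(-52\right) 3} + \frac{L}{m{\left(331,-17 \right)}} = \frac{428839}{8 \left(-52\right) 3} - \frac{318779}{\frac{1}{320} \cdot 331} = \frac{428839}{\left(-416\right) 3} - \frac{318779}{\frac{331}{320}} = \frac{428839}{-1248} - \frac{102009280}{331} = 428839 \left(- \frac{1}{1248}\right) - \frac{102009280}{331} = - \frac{428839}{1248} - \frac{102009280}{331} = - \frac{127449527149}{413088}$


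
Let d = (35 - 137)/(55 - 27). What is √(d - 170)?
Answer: I*√34034/14 ≈ 13.177*I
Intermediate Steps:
d = -51/14 (d = -102/28 = -102*1/28 = -51/14 ≈ -3.6429)
√(d - 170) = √(-51/14 - 170) = √(-2431/14) = I*√34034/14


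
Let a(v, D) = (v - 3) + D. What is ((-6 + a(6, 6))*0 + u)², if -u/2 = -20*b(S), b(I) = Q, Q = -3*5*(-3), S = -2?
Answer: 3240000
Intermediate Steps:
Q = 45 (Q = -15*(-3) = 45)
b(I) = 45
a(v, D) = -3 + D + v (a(v, D) = (-3 + v) + D = -3 + D + v)
u = 1800 (u = -(-40)*45 = -2*(-900) = 1800)
((-6 + a(6, 6))*0 + u)² = ((-6 + (-3 + 6 + 6))*0 + 1800)² = ((-6 + 9)*0 + 1800)² = (3*0 + 1800)² = (0 + 1800)² = 1800² = 3240000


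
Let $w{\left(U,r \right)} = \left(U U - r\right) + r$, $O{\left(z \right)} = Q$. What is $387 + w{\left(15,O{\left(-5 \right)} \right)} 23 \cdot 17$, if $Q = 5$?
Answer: $88362$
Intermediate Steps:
$O{\left(z \right)} = 5$
$w{\left(U,r \right)} = U^{2}$ ($w{\left(U,r \right)} = \left(U^{2} - r\right) + r = U^{2}$)
$387 + w{\left(15,O{\left(-5 \right)} \right)} 23 \cdot 17 = 387 + 15^{2} \cdot 23 \cdot 17 = 387 + 225 \cdot 391 = 387 + 87975 = 88362$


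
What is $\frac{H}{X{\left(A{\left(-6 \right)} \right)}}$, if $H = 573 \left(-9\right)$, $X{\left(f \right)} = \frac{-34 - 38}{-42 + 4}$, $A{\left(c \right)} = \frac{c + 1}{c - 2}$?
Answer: $- \frac{10887}{4} \approx -2721.8$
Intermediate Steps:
$A{\left(c \right)} = \frac{1 + c}{-2 + c}$
$X{\left(f \right)} = \frac{36}{19}$ ($X{\left(f \right)} = - \frac{72}{-38} = \left(-72\right) \left(- \frac{1}{38}\right) = \frac{36}{19}$)
$H = -5157$
$\frac{H}{X{\left(A{\left(-6 \right)} \right)}} = - \frac{5157}{\frac{36}{19}} = \left(-5157\right) \frac{19}{36} = - \frac{10887}{4}$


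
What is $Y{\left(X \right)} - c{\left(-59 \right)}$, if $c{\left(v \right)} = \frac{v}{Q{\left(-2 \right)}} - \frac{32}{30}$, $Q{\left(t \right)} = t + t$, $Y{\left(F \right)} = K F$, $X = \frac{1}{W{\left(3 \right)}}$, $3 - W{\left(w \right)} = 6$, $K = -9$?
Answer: $- \frac{641}{60} \approx -10.683$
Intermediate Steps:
$W{\left(w \right)} = -3$ ($W{\left(w \right)} = 3 - 6 = -3$)
$X = - \frac{1}{3}$ ($X = \frac{1}{-3} = - \frac{1}{3} \approx -0.33333$)
$Y{\left(F \right)} = - 9 F$
$Q{\left(t \right)} = 2 t$
$c{\left(v \right)} = - \frac{16}{15} - \frac{v}{4}$ ($c{\left(v \right)} = \frac{v}{2 \left(-2\right)} - \frac{32}{30} = \frac{v}{-4} - \frac{16}{15} = v \left(- \frac{1}{4}\right) - \frac{16}{15} = - \frac{v}{4} - \frac{16}{15} = - \frac{16}{15} - \frac{v}{4}$)
$Y{\left(X \right)} - c{\left(-59 \right)} = \left(-9\right) \left(- \frac{1}{3}\right) - \left(- \frac{16}{15} - - \frac{59}{4}\right) = 3 - \left(- \frac{16}{15} + \frac{59}{4}\right) = 3 - \frac{821}{60} = - \frac{641}{60}$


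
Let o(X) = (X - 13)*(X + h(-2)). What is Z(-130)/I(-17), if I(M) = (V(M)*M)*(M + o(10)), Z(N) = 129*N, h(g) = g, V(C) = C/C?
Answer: -16770/697 ≈ -24.060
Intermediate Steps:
V(C) = 1
o(X) = (-13 + X)*(-2 + X) (o(X) = (X - 13)*(X - 2) = (-13 + X)*(-2 + X))
I(M) = M*(-24 + M) (I(M) = (1*M)*(M + (26 + 10² - 15*10)) = M*(M + (26 + 100 - 150)) = M*(M - 24) = M*(-24 + M))
Z(-130)/I(-17) = (129*(-130))/((-17*(-24 - 17))) = -16770/((-17*(-41))) = -16770/697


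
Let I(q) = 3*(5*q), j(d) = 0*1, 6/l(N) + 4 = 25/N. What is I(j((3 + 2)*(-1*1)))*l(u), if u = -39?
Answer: 0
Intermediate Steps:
l(N) = 6/(-4 + 25/N)
j(d) = 0
I(q) = 15*q
I(j((3 + 2)*(-1*1)))*l(u) = (15*0)*(-6*(-39)/(-25 + 4*(-39))) = 0*(-6*(-39)/(-25 - 156)) = 0*(-6*(-39)/(-181)) = 0*(-6*(-39)*(-1/181)) = 0*(-234/181) = 0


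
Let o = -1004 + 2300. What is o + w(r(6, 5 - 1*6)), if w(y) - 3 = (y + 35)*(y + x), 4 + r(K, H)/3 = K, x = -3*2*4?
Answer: 561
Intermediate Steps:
x = -24 (x = -6*4 = -24)
r(K, H) = -12 + 3*K
w(y) = 3 + (-24 + y)*(35 + y) (w(y) = 3 + (y + 35)*(y - 24) = 3 + (35 + y)*(-24 + y) = 3 + (-24 + y)*(35 + y))
o = 1296
o + w(r(6, 5 - 1*6)) = 1296 + (-837 + (-12 + 3*6)² + 11*(-12 + 3*6)) = 1296 + (-837 + (-12 + 18)² + 11*(-12 + 18)) = 1296 + (-837 + 6² + 11*6) = 1296 + (-837 + 36 + 66) = 1296 - 735 = 561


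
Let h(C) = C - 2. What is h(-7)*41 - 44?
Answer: -413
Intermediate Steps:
h(C) = -2 + C
h(-7)*41 - 44 = (-2 - 7)*41 - 44 = -9*41 - 44 = -369 - 44 = -413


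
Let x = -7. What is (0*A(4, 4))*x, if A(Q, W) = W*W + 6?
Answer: 0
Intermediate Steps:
A(Q, W) = 6 + W² (A(Q, W) = W² + 6 = 6 + W²)
(0*A(4, 4))*x = (0*(6 + 4²))*(-7) = (0*(6 + 16))*(-7) = (0*22)*(-7) = 0*(-7) = 0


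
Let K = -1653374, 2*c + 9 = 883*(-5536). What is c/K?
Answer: 4888297/3306748 ≈ 1.4783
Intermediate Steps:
c = -4888297/2 (c = -9/2 + (883*(-5536))/2 = -9/2 + (1/2)*(-4888288) = -9/2 - 2444144 = -4888297/2 ≈ -2.4441e+6)
c/K = -4888297/2/(-1653374) = -4888297/2*(-1/1653374) = 4888297/3306748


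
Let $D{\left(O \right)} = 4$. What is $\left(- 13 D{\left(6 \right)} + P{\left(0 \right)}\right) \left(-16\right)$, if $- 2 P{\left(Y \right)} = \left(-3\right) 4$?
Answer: $736$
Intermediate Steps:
$P{\left(Y \right)} = 6$ ($P{\left(Y \right)} = - \frac{\left(-3\right) 4}{2} = \left(- \frac{1}{2}\right) \left(-12\right) = 6$)
$\left(- 13 D{\left(6 \right)} + P{\left(0 \right)}\right) \left(-16\right) = \left(\left(-13\right) 4 + 6\right) \left(-16\right) = \left(-52 + 6\right) \left(-16\right) = \left(-46\right) \left(-16\right) = 736$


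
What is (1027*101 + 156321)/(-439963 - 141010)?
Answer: -260048/580973 ≈ -0.44761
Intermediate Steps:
(1027*101 + 156321)/(-439963 - 141010) = (103727 + 156321)/(-580973) = 260048*(-1/580973) = -260048/580973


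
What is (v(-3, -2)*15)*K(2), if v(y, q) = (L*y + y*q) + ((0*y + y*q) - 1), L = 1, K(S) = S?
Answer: 240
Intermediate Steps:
v(y, q) = -1 + y + 2*q*y (v(y, q) = (1*y + y*q) + ((0*y + y*q) - 1) = (y + q*y) + ((0 + q*y) - 1) = (y + q*y) + (q*y - 1) = (y + q*y) + (-1 + q*y) = -1 + y + 2*q*y)
(v(-3, -2)*15)*K(2) = ((-1 - 3 + 2*(-2)*(-3))*15)*2 = ((-1 - 3 + 12)*15)*2 = (8*15)*2 = 120*2 = 240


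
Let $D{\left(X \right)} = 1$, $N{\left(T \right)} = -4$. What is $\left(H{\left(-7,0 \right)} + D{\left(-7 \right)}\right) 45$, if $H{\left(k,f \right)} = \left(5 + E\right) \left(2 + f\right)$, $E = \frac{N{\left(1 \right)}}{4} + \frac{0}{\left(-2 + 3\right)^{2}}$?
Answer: $405$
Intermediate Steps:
$E = -1$ ($E = - \frac{4}{4} + \frac{0}{\left(-2 + 3\right)^{2}} = \left(-4\right) \frac{1}{4} + \frac{0}{1^{2}} = -1 + \frac{0}{1} = -1 + 0 \cdot 1 = -1 + 0 = -1$)
$H{\left(k,f \right)} = 8 + 4 f$ ($H{\left(k,f \right)} = \left(5 - 1\right) \left(2 + f\right) = 4 \left(2 + f\right) = 8 + 4 f$)
$\left(H{\left(-7,0 \right)} + D{\left(-7 \right)}\right) 45 = \left(\left(8 + 4 \cdot 0\right) + 1\right) 45 = \left(\left(8 + 0\right) + 1\right) 45 = \left(8 + 1\right) 45 = 9 \cdot 45 = 405$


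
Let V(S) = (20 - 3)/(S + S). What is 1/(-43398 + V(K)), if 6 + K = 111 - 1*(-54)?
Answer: -318/13800547 ≈ -2.3043e-5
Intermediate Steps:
K = 159 (K = -6 + (111 - 1*(-54)) = -6 + (111 + 54) = -6 + 165 = 159)
V(S) = 17/(2*S) (V(S) = 17/((2*S)) = 17*(1/(2*S)) = 17/(2*S))
1/(-43398 + V(K)) = 1/(-43398 + (17/2)/159) = 1/(-43398 + (17/2)*(1/159)) = 1/(-43398 + 17/318) = 1/(-13800547/318) = -318/13800547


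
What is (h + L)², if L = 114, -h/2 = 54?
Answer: 36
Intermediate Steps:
h = -108 (h = -2*54 = -108)
(h + L)² = (-108 + 114)² = 6² = 36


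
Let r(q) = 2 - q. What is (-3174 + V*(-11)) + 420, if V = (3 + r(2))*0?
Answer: -2754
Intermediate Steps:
V = 0 (V = (3 + (2 - 1*2))*0 = (3 + (2 - 2))*0 = (3 + 0)*0 = 3*0 = 0)
(-3174 + V*(-11)) + 420 = (-3174 + 0*(-11)) + 420 = (-3174 + 0) + 420 = -3174 + 420 = -2754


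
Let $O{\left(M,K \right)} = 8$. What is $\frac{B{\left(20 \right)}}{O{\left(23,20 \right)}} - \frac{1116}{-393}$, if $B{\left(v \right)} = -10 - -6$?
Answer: $\frac{613}{262} \approx 2.3397$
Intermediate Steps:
$B{\left(v \right)} = -4$ ($B{\left(v \right)} = -10 + 6 = -4$)
$\frac{B{\left(20 \right)}}{O{\left(23,20 \right)}} - \frac{1116}{-393} = - \frac{4}{8} - \frac{1116}{-393} = \left(-4\right) \frac{1}{8} - - \frac{372}{131} = - \frac{1}{2} + \frac{372}{131} = \frac{613}{262}$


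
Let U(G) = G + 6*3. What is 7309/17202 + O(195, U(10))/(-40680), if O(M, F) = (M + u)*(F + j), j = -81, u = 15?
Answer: 2715491/3887652 ≈ 0.69849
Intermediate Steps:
U(G) = 18 + G (U(G) = G + 18 = 18 + G)
O(M, F) = (-81 + F)*(15 + M) (O(M, F) = (M + 15)*(F - 81) = (15 + M)*(-81 + F) = (-81 + F)*(15 + M))
7309/17202 + O(195, U(10))/(-40680) = 7309/17202 + (-1215 - 81*195 + 15*(18 + 10) + (18 + 10)*195)/(-40680) = 7309*(1/17202) + (-1215 - 15795 + 15*28 + 28*195)*(-1/40680) = 7309/17202 + (-1215 - 15795 + 420 + 5460)*(-1/40680) = 7309/17202 - 11130*(-1/40680) = 7309/17202 + 371/1356 = 2715491/3887652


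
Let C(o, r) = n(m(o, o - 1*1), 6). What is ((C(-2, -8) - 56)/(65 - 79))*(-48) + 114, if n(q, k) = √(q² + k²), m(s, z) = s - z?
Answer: -78 + 24*√37/7 ≈ -57.145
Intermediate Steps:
n(q, k) = √(k² + q²)
C(o, r) = √37 (C(o, r) = √(6² + (o - (o - 1*1))²) = √(36 + (o - (o - 1))²) = √(36 + (o - (-1 + o))²) = √(36 + (o + (1 - o))²) = √(36 + 1²) = √(36 + 1) = √37)
((C(-2, -8) - 56)/(65 - 79))*(-48) + 114 = ((√37 - 56)/(65 - 79))*(-48) + 114 = ((-56 + √37)/(-14))*(-48) + 114 = ((-56 + √37)*(-1/14))*(-48) + 114 = (4 - √37/14)*(-48) + 114 = (-192 + 24*√37/7) + 114 = -78 + 24*√37/7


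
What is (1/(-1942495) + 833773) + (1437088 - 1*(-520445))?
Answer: 5422097948469/1942495 ≈ 2.7913e+6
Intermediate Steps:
(1/(-1942495) + 833773) + (1437088 - 1*(-520445)) = (-1/1942495 + 833773) + (1437088 + 520445) = 1619599883634/1942495 + 1957533 = 5422097948469/1942495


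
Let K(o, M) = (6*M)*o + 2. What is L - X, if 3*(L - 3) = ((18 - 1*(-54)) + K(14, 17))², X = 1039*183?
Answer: 1685602/3 ≈ 5.6187e+5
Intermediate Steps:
X = 190137
K(o, M) = 2 + 6*M*o (K(o, M) = 6*M*o + 2 = 2 + 6*M*o)
L = 2256013/3 (L = 3 + ((18 - 1*(-54)) + (2 + 6*17*14))²/3 = 3 + ((18 + 54) + (2 + 1428))²/3 = 3 + (72 + 1430)²/3 = 3 + (⅓)*1502² = 3 + (⅓)*2256004 = 3 + 2256004/3 = 2256013/3 ≈ 7.5200e+5)
L - X = 2256013/3 - 1*190137 = 2256013/3 - 190137 = 1685602/3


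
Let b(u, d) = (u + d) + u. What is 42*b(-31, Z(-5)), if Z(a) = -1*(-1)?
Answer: -2562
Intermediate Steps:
Z(a) = 1
b(u, d) = d + 2*u (b(u, d) = (d + u) + u = d + 2*u)
42*b(-31, Z(-5)) = 42*(1 + 2*(-31)) = 42*(1 - 62) = 42*(-61) = -2562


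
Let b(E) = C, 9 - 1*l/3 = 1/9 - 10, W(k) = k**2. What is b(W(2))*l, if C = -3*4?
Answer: -680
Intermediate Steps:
C = -12
l = 170/3 (l = 27 - 3*(1/9 - 10) = 27 - 3*(-89/9) = 27 + 89/3 = 170/3 ≈ 56.667)
b(E) = -12
b(W(2))*l = -12*170/3 = -680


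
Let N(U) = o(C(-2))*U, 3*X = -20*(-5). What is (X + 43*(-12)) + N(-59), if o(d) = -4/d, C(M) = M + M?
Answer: -1625/3 ≈ -541.67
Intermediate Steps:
X = 100/3 (X = (-20*(-5))/3 = (1/3)*100 = 100/3 ≈ 33.333)
C(M) = 2*M
N(U) = U (N(U) = (-4/(2*(-2)))*U = (-4/(-4))*U = (-4*(-1/4))*U = 1*U = U)
(X + 43*(-12)) + N(-59) = (100/3 + 43*(-12)) - 59 = (100/3 - 516) - 59 = -1448/3 - 59 = -1625/3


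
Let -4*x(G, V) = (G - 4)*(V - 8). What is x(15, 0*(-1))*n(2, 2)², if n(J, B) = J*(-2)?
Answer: 352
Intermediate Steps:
x(G, V) = -(-8 + V)*(-4 + G)/4 (x(G, V) = -(G - 4)*(V - 8)/4 = -(-4 + G)*(-8 + V)/4 = -(-8 + V)*(-4 + G)/4)
n(J, B) = -2*J
x(15, 0*(-1))*n(2, 2)² = (-8 + 0*(-1) + 2*15 - ¼*15*0*(-1))*(-2*2)² = (-8 + 0 + 30 - ¼*15*0)*(-4)² = (-8 + 0 + 30 + 0)*16 = 22*16 = 352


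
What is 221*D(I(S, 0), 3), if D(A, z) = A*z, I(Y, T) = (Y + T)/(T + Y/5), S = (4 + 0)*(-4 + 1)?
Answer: 3315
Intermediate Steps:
S = -12 (S = 4*(-3) = -12)
I(Y, T) = (T + Y)/(T + Y/5) (I(Y, T) = (T + Y)/(T + Y*(⅕)) = (T + Y)/(T + Y/5))
221*D(I(S, 0), 3) = 221*((5*(0 - 12)/(-12 + 5*0))*3) = 221*((5*(-12)/(-12 + 0))*3) = 221*((5*(-12)/(-12))*3) = 221*((5*(-1/12)*(-12))*3) = 221*(5*3) = 221*15 = 3315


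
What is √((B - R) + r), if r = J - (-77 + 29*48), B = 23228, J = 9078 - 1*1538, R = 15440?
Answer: 9*√173 ≈ 118.38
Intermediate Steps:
J = 7540 (J = 9078 - 1538 = 7540)
r = 6225 (r = 7540 - (-77 + 29*48) = 7540 - (-77 + 1392) = 7540 - 1*1315 = 7540 - 1315 = 6225)
√((B - R) + r) = √((23228 - 1*15440) + 6225) = √((23228 - 15440) + 6225) = √(7788 + 6225) = √14013 = 9*√173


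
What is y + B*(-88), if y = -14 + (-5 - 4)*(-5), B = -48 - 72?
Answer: 10591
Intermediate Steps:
B = -120
y = 31 (y = -14 - 9*(-5) = -14 + 45 = 31)
y + B*(-88) = 31 - 120*(-88) = 31 + 10560 = 10591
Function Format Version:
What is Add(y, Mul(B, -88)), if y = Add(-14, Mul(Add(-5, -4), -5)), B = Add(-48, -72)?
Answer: 10591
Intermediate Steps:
B = -120
y = 31 (y = Add(-14, Mul(-9, -5)) = Add(-14, 45) = 31)
Add(y, Mul(B, -88)) = Add(31, Mul(-120, -88)) = Add(31, 10560) = 10591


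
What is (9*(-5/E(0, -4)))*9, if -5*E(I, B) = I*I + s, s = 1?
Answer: 2025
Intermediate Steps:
E(I, B) = -⅕ - I²/5 (E(I, B) = -(I*I + 1)/5 = -(I² + 1)/5 = -(1 + I²)/5 = -⅕ - I²/5)
(9*(-5/E(0, -4)))*9 = (9*(-5/(-⅕ - ⅕*0²)))*9 = (9*(-5/(-⅕ - ⅕*0)))*9 = (9*(-5/(-⅕ + 0)))*9 = (9*(-5/(-⅕)))*9 = (9*(-5*(-5)))*9 = (9*25)*9 = 225*9 = 2025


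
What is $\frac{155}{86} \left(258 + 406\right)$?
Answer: $\frac{51460}{43} \approx 1196.7$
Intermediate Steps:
$\frac{155}{86} \left(258 + 406\right) = 155 \cdot \frac{1}{86} \cdot 664 = \frac{155}{86} \cdot 664 = \frac{51460}{43}$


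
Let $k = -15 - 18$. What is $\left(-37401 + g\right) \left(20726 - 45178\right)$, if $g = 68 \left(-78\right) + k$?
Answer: $1045029576$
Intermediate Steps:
$k = -33$ ($k = -15 - 18 = -33$)
$g = -5337$ ($g = 68 \left(-78\right) - 33 = -5304 - 33 = -5337$)
$\left(-37401 + g\right) \left(20726 - 45178\right) = \left(-37401 - 5337\right) \left(20726 - 45178\right) = \left(-42738\right) \left(-24452\right) = 1045029576$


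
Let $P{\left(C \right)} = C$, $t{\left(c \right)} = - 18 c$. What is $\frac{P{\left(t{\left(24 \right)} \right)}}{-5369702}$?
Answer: $\frac{216}{2684851} \approx 8.0451 \cdot 10^{-5}$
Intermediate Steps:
$\frac{P{\left(t{\left(24 \right)} \right)}}{-5369702} = \frac{\left(-18\right) 24}{-5369702} = \left(-432\right) \left(- \frac{1}{5369702}\right) = \frac{216}{2684851}$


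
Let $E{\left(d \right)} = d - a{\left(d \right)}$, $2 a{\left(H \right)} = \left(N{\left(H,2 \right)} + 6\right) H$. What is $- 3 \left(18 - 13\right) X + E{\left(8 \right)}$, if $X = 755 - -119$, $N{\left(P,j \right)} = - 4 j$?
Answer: $-13094$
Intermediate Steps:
$X = 874$ ($X = 755 + 119 = 874$)
$a{\left(H \right)} = - H$ ($a{\left(H \right)} = \frac{\left(\left(-4\right) 2 + 6\right) H}{2} = \frac{\left(-8 + 6\right) H}{2} = \frac{\left(-2\right) H}{2} = - H$)
$E{\left(d \right)} = 2 d$ ($E{\left(d \right)} = d - - d = d + d = 2 d$)
$- 3 \left(18 - 13\right) X + E{\left(8 \right)} = - 3 \left(18 - 13\right) 874 + 2 \cdot 8 = \left(-3\right) 5 \cdot 874 + 16 = \left(-15\right) 874 + 16 = -13110 + 16 = -13094$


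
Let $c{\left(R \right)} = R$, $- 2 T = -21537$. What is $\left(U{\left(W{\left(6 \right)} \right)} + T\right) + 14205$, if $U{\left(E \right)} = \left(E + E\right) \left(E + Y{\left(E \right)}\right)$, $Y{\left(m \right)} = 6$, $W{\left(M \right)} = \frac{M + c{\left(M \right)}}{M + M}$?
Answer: $\frac{49975}{2} \approx 24988.0$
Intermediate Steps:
$T = \frac{21537}{2}$ ($T = \left(- \frac{1}{2}\right) \left(-21537\right) = \frac{21537}{2} \approx 10769.0$)
$W{\left(M \right)} = 1$ ($W{\left(M \right)} = \frac{M + M}{M + M} = \frac{2 M}{2 M} = 2 M \frac{1}{2 M} = 1$)
$U{\left(E \right)} = 2 E \left(6 + E\right)$ ($U{\left(E \right)} = \left(E + E\right) \left(E + 6\right) = 2 E \left(6 + E\right)$)
$\left(U{\left(W{\left(6 \right)} \right)} + T\right) + 14205 = \left(2 \cdot 1 \left(6 + 1\right) + \frac{21537}{2}\right) + 14205 = \left(2 \cdot 1 \cdot 7 + \frac{21537}{2}\right) + 14205 = \left(14 + \frac{21537}{2}\right) + 14205 = \frac{21565}{2} + 14205 = \frac{49975}{2}$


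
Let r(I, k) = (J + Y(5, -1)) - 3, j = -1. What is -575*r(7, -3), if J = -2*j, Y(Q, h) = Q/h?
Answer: 3450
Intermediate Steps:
J = 2 (J = -2*(-1) = 2)
r(I, k) = -6 (r(I, k) = (2 + 5/(-1)) - 3 = (2 + 5*(-1)) - 3 = (2 - 5) - 3 = -3 - 3 = -6)
-575*r(7, -3) = -575*(-6) = 3450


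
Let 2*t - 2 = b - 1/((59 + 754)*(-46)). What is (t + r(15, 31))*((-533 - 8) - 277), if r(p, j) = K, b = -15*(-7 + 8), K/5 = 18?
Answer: -2554396003/37398 ≈ -68303.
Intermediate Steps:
K = 90 (K = 5*18 = 90)
b = -15 (b = -15*1 = -15)
r(p, j) = 90
t = -486173/74796 (t = 1 + (-15 - 1/((59 + 754)*(-46)))/2 = 1 + (-15 - (-1)/(813*46))/2 = 1 + (-15 - 1*(-1/37398))/2 = 1 + (-15 + 1/37398)/2 = 1 + (1/2)*(-560969/37398) = 1 - 560969/74796 = -486173/74796 ≈ -6.5000)
(t + r(15, 31))*((-533 - 8) - 277) = (-486173/74796 + 90)*((-533 - 8) - 277) = 6245467*(-541 - 277)/74796 = (6245467/74796)*(-818) = -2554396003/37398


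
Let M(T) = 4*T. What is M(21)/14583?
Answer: 28/4861 ≈ 0.0057601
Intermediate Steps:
M(21)/14583 = (4*21)/14583 = 84*(1/14583) = 28/4861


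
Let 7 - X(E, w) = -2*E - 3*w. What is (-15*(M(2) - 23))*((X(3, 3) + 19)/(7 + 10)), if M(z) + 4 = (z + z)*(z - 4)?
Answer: 21525/17 ≈ 1266.2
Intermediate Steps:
X(E, w) = 7 + 2*E + 3*w (X(E, w) = 7 - (-2*E - 3*w) = 7 - (-3*w - 2*E) = 7 + (2*E + 3*w) = 7 + 2*E + 3*w)
M(z) = -4 + 2*z*(-4 + z) (M(z) = -4 + (z + z)*(z - 4) = -4 + (2*z)*(-4 + z) = -4 + 2*z*(-4 + z))
(-15*(M(2) - 23))*((X(3, 3) + 19)/(7 + 10)) = (-15*((-4 - 8*2 + 2*2**2) - 23))*(((7 + 2*3 + 3*3) + 19)/(7 + 10)) = (-15*((-4 - 16 + 2*4) - 23))*(((7 + 6 + 9) + 19)/17) = (-15*((-4 - 16 + 8) - 23))*((22 + 19)*(1/17)) = (-15*(-12 - 23))*(41*(1/17)) = -15*(-35)*(41/17) = 525*(41/17) = 21525/17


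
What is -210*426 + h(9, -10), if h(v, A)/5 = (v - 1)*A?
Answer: -89860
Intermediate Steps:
h(v, A) = 5*A*(-1 + v) (h(v, A) = 5*((v - 1)*A) = 5*((-1 + v)*A) = 5*(A*(-1 + v)) = 5*A*(-1 + v))
-210*426 + h(9, -10) = -210*426 + 5*(-10)*(-1 + 9) = -89460 + 5*(-10)*8 = -89460 - 400 = -89860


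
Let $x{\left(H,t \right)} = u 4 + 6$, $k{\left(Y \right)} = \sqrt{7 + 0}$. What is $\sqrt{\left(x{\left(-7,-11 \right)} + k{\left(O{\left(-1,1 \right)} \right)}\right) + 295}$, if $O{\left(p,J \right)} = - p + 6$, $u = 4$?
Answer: $\sqrt{317 + \sqrt{7}} \approx 17.879$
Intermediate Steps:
$O{\left(p,J \right)} = 6 - p$
$k{\left(Y \right)} = \sqrt{7}$
$x{\left(H,t \right)} = 22$ ($x{\left(H,t \right)} = 4 \cdot 4 + 6 = 16 + 6 = 22$)
$\sqrt{\left(x{\left(-7,-11 \right)} + k{\left(O{\left(-1,1 \right)} \right)}\right) + 295} = \sqrt{\left(22 + \sqrt{7}\right) + 295} = \sqrt{317 + \sqrt{7}}$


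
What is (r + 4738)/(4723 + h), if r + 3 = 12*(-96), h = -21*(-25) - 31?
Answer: 3583/5217 ≈ 0.68679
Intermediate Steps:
h = 494 (h = 525 - 31 = 494)
r = -1155 (r = -3 + 12*(-96) = -3 - 1152 = -1155)
(r + 4738)/(4723 + h) = (-1155 + 4738)/(4723 + 494) = 3583/5217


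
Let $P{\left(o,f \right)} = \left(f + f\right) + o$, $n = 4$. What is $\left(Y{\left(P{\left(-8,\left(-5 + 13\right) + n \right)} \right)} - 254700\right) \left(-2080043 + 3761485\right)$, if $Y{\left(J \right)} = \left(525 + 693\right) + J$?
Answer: $-426188377972$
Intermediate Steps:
$P{\left(o,f \right)} = o + 2 f$ ($P{\left(o,f \right)} = 2 f + o = o + 2 f$)
$Y{\left(J \right)} = 1218 + J$
$\left(Y{\left(P{\left(-8,\left(-5 + 13\right) + n \right)} \right)} - 254700\right) \left(-2080043 + 3761485\right) = \left(\left(1218 - \left(8 - 2 \left(\left(-5 + 13\right) + 4\right)\right)\right) - 254700\right) \left(-2080043 + 3761485\right) = \left(\left(1218 - \left(8 - 2 \left(8 + 4\right)\right)\right) - 254700\right) 1681442 = \left(\left(1218 + \left(-8 + 2 \cdot 12\right)\right) - 254700\right) 1681442 = \left(\left(1218 + \left(-8 + 24\right)\right) - 254700\right) 1681442 = \left(\left(1218 + 16\right) - 254700\right) 1681442 = \left(1234 - 254700\right) 1681442 = \left(-253466\right) 1681442 = -426188377972$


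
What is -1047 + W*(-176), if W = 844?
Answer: -149591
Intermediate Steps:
-1047 + W*(-176) = -1047 + 844*(-176) = -1047 - 148544 = -149591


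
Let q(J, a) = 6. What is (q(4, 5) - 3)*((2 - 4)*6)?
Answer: -36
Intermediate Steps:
(q(4, 5) - 3)*((2 - 4)*6) = (6 - 3)*((2 - 4)*6) = 3*(-2*6) = 3*(-12) = -36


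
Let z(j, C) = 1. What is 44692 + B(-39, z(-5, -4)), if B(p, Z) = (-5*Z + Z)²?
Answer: 44708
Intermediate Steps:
B(p, Z) = 16*Z² (B(p, Z) = (-4*Z)² = 16*Z²)
44692 + B(-39, z(-5, -4)) = 44692 + 16*1² = 44692 + 16*1 = 44692 + 16 = 44708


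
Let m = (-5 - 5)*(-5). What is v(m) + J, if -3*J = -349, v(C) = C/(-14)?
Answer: 2368/21 ≈ 112.76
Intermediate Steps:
m = 50 (m = -10*(-5) = 50)
v(C) = -C/14 (v(C) = C*(-1/14) = -C/14)
J = 349/3 (J = -⅓*(-349) = 349/3 ≈ 116.33)
v(m) + J = -1/14*50 + 349/3 = -25/7 + 349/3 = 2368/21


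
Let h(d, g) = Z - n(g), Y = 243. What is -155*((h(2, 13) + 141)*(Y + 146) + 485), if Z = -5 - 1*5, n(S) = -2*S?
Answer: -9541490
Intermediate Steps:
Z = -10 (Z = -5 - 5 = -10)
h(d, g) = -10 + 2*g (h(d, g) = -10 - (-2)*g = -10 + 2*g)
-155*((h(2, 13) + 141)*(Y + 146) + 485) = -155*(((-10 + 2*13) + 141)*(243 + 146) + 485) = -155*(((-10 + 26) + 141)*389 + 485) = -155*((16 + 141)*389 + 485) = -155*(157*389 + 485) = -155*(61073 + 485) = -155*61558 = -9541490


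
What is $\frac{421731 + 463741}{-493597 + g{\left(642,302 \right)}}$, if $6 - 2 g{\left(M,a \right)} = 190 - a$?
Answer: $- \frac{442736}{246769} \approx -1.7941$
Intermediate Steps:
$g{\left(M,a \right)} = -92 + \frac{a}{2}$ ($g{\left(M,a \right)} = 3 - \frac{190 - a}{2} = 3 + \left(-95 + \frac{a}{2}\right) = -92 + \frac{a}{2}$)
$\frac{421731 + 463741}{-493597 + g{\left(642,302 \right)}} = \frac{421731 + 463741}{-493597 + \left(-92 + \frac{1}{2} \cdot 302\right)} = \frac{885472}{-493597 + \left(-92 + 151\right)} = \frac{885472}{-493597 + 59} = \frac{885472}{-493538} = 885472 \left(- \frac{1}{493538}\right) = - \frac{442736}{246769}$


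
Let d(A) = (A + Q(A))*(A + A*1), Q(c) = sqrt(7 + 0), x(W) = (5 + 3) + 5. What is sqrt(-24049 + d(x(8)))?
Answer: sqrt(-23711 + 26*sqrt(7)) ≈ 153.76*I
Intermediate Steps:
x(W) = 13 (x(W) = 8 + 5 = 13)
Q(c) = sqrt(7)
d(A) = 2*A*(A + sqrt(7)) (d(A) = (A + sqrt(7))*(A + A*1) = (A + sqrt(7))*(A + A) = (A + sqrt(7))*(2*A) = 2*A*(A + sqrt(7)))
sqrt(-24049 + d(x(8))) = sqrt(-24049 + 2*13*(13 + sqrt(7))) = sqrt(-24049 + (338 + 26*sqrt(7))) = sqrt(-23711 + 26*sqrt(7))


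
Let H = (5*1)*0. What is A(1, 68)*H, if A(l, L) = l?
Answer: 0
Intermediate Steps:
H = 0 (H = 5*0 = 0)
A(1, 68)*H = 1*0 = 0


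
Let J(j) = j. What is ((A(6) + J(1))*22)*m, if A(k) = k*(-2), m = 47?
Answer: -11374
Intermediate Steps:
A(k) = -2*k
((A(6) + J(1))*22)*m = ((-2*6 + 1)*22)*47 = ((-12 + 1)*22)*47 = -11*22*47 = -242*47 = -11374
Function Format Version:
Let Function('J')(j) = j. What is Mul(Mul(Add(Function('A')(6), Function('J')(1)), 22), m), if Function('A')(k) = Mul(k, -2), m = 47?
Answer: -11374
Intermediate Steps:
Function('A')(k) = Mul(-2, k)
Mul(Mul(Add(Function('A')(6), Function('J')(1)), 22), m) = Mul(Mul(Add(Mul(-2, 6), 1), 22), 47) = Mul(Mul(Add(-12, 1), 22), 47) = Mul(Mul(-11, 22), 47) = Mul(-242, 47) = -11374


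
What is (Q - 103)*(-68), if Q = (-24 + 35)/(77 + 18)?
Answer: 664632/95 ≈ 6996.1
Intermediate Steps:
Q = 11/95 ≈ 0.11579
(Q - 103)*(-68) = (11/95 - 103)*(-68) = -9774/95*(-68) = 664632/95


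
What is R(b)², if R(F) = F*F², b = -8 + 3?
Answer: 15625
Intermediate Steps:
b = -5
R(F) = F³
R(b)² = ((-5)³)² = (-125)² = 15625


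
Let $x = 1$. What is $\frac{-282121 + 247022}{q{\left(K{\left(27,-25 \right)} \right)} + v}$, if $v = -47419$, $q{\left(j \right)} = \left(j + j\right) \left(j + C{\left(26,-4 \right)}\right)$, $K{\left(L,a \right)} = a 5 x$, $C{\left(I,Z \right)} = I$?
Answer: $\frac{35099}{22669} \approx 1.5483$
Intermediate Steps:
$K{\left(L,a \right)} = 5 a$ ($K{\left(L,a \right)} = a 5 \cdot 1 = 5 a 1 = 5 a$)
$q{\left(j \right)} = 2 j \left(26 + j\right)$ ($q{\left(j \right)} = \left(j + j\right) \left(j + 26\right) = 2 j \left(26 + j\right)$)
$\frac{-282121 + 247022}{q{\left(K{\left(27,-25 \right)} \right)} + v} = \frac{-282121 + 247022}{2 \cdot 5 \left(-25\right) \left(26 + 5 \left(-25\right)\right) - 47419} = - \frac{35099}{2 \left(-125\right) \left(26 - 125\right) - 47419} = - \frac{35099}{2 \left(-125\right) \left(-99\right) - 47419} = - \frac{35099}{24750 - 47419} = - \frac{35099}{-22669} = \left(-35099\right) \left(- \frac{1}{22669}\right) = \frac{35099}{22669}$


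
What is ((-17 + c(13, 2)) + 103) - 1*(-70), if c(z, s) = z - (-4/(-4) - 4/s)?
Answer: 170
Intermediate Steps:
c(z, s) = -1 + z + 4/s (c(z, s) = z - (-4*(-1/4) - 4/s) = z - (1 - 4/s) = z + (-1 + 4/s) = -1 + z + 4/s)
((-17 + c(13, 2)) + 103) - 1*(-70) = ((-17 + (-1 + 13 + 4/2)) + 103) - 1*(-70) = ((-17 + (-1 + 13 + 4*(1/2))) + 103) + 70 = ((-17 + (-1 + 13 + 2)) + 103) + 70 = ((-17 + 14) + 103) + 70 = (-3 + 103) + 70 = 100 + 70 = 170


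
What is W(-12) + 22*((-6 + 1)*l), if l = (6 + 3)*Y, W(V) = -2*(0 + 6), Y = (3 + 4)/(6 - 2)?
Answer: -3489/2 ≈ -1744.5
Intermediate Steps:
Y = 7/4 ≈ 1.7500
W(V) = -12 (W(V) = -2*6 = -12)
l = 63/4 (l = (6 + 3)*(7/4) = 9*(7/4) = 63/4 ≈ 15.750)
W(-12) + 22*((-6 + 1)*l) = -12 + 22*((-6 + 1)*(63/4)) = -12 + 22*(-5*63/4) = -12 + 22*(-315/4) = -12 - 3465/2 = -3489/2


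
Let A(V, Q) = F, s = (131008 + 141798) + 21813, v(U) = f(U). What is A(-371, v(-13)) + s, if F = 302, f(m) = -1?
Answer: 294921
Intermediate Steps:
v(U) = -1
s = 294619 (s = 272806 + 21813 = 294619)
A(V, Q) = 302
A(-371, v(-13)) + s = 302 + 294619 = 294921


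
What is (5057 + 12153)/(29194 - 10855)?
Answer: 17210/18339 ≈ 0.93844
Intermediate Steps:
(5057 + 12153)/(29194 - 10855) = 17210/18339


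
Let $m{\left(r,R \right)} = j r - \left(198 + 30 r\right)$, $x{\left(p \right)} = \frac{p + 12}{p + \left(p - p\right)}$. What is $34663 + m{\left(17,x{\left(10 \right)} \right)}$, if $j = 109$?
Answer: $35808$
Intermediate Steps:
$x{\left(p \right)} = \frac{12 + p}{p}$ ($x{\left(p \right)} = \frac{12 + p}{p + 0} = \frac{12 + p}{p}$)
$m{\left(r,R \right)} = -198 + 79 r$ ($m{\left(r,R \right)} = 109 r - \left(198 + 30 r\right) = -198 + 79 r$)
$34663 + m{\left(17,x{\left(10 \right)} \right)} = 34663 + \left(-198 + 79 \cdot 17\right) = 34663 + \left(-198 + 1343\right) = 34663 + 1145 = 35808$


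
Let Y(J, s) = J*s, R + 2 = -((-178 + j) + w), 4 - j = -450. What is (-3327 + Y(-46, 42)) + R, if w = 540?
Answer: -6077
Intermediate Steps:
j = 454 (j = 4 - 1*(-450) = 4 + 450 = 454)
R = -818 (R = -2 - ((-178 + 454) + 540) = -2 - (276 + 540) = -2 - 1*816 = -2 - 816 = -818)
(-3327 + Y(-46, 42)) + R = (-3327 - 46*42) - 818 = (-3327 - 1932) - 818 = -5259 - 818 = -6077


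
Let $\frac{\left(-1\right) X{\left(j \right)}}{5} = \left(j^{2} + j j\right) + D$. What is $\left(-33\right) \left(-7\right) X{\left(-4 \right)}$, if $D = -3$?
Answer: $-33495$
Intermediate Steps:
$X{\left(j \right)} = 15 - 10 j^{2}$ ($X{\left(j \right)} = - 5 \left(\left(j^{2} + j j\right) - 3\right) = - 5 \left(\left(j^{2} + j^{2}\right) - 3\right) = - 5 \left(2 j^{2} - 3\right) = - 5 \left(-3 + 2 j^{2}\right) = 15 - 10 j^{2}$)
$\left(-33\right) \left(-7\right) X{\left(-4 \right)} = \left(-33\right) \left(-7\right) \left(15 - 10 \left(-4\right)^{2}\right) = 231 \left(15 - 160\right) = 231 \left(-145\right) = -33495$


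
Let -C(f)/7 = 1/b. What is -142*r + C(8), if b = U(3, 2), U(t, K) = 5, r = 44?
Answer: -31247/5 ≈ -6249.4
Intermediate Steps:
b = 5
C(f) = -7/5
-142*r + C(8) = -142*44 - 7/5 = -6248 - 7/5 = -31247/5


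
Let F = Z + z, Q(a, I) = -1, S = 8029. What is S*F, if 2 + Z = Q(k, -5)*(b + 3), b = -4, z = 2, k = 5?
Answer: 8029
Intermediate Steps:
Z = -1 (Z = -2 - (-4 + 3) = -2 - 1*(-1) = -2 + 1 = -1)
F = 1 (F = -1 + 2 = 1)
S*F = 8029*1 = 8029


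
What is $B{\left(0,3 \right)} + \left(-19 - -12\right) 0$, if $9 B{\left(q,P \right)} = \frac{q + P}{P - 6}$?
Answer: $- \frac{1}{9} \approx -0.11111$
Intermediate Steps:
$B{\left(q,P \right)} = \frac{P + q}{9 \left(-6 + P\right)}$ ($B{\left(q,P \right)} = \frac{\left(q + P\right) \frac{1}{P - 6}}{9} = \frac{\left(P + q\right) \frac{1}{-6 + P}}{9} = \frac{\frac{1}{-6 + P} \left(P + q\right)}{9} = \frac{P + q}{9 \left(-6 + P\right)}$)
$B{\left(0,3 \right)} + \left(-19 - -12\right) 0 = \frac{3 + 0}{9 \left(-6 + 3\right)} + \left(-19 - -12\right) 0 = \frac{1}{9} \frac{1}{-3} \cdot 3 + \left(-19 + 12\right) 0 = \frac{1}{9} \left(- \frac{1}{3}\right) 3 - 0 = - \frac{1}{9} + 0 = - \frac{1}{9}$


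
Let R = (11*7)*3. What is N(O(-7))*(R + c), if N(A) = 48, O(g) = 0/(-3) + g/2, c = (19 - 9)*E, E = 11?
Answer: 16368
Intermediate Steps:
c = 110 (c = (19 - 9)*11 = 10*11 = 110)
O(g) = g/2 (O(g) = 0*(-⅓) + g*(½) = 0 + g/2 = g/2)
R = 231 (R = 77*3 = 231)
N(O(-7))*(R + c) = 48*(231 + 110) = 48*341 = 16368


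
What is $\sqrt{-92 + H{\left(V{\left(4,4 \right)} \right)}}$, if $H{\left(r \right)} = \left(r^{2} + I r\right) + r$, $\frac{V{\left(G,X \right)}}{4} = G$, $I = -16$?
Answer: $2 i \sqrt{19} \approx 8.7178 i$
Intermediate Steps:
$V{\left(G,X \right)} = 4 G$
$H{\left(r \right)} = r^{2} - 15 r$ ($H{\left(r \right)} = \left(r^{2} - 16 r\right) + r = r^{2} - 15 r$)
$\sqrt{-92 + H{\left(V{\left(4,4 \right)} \right)}} = \sqrt{-92 + 4 \cdot 4 \left(-15 + 4 \cdot 4\right)} = \sqrt{-92 + 16 \left(-15 + 16\right)} = \sqrt{-92 + 16 \cdot 1} = \sqrt{-92 + 16} = \sqrt{-76} = 2 i \sqrt{19}$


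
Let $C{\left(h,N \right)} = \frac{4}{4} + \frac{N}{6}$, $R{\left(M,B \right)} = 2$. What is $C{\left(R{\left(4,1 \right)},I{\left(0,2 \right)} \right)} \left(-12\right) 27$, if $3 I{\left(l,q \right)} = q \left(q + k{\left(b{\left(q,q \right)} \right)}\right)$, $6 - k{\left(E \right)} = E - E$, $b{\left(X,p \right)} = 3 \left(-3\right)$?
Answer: $-612$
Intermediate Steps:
$b{\left(X,p \right)} = -9$
$k{\left(E \right)} = 6$ ($k{\left(E \right)} = 6 - \left(E - E\right) = 6 - 0 = 6 + 0 = 6$)
$I{\left(l,q \right)} = \frac{q \left(6 + q\right)}{3}$ ($I{\left(l,q \right)} = \frac{q \left(q + 6\right)}{3} = \frac{q \left(6 + q\right)}{3}$)
$C{\left(h,N \right)} = 1 + \frac{N}{6}$ ($C{\left(h,N \right)} = 4 \cdot \frac{1}{4} + N \frac{1}{6} = 1 + \frac{N}{6}$)
$C{\left(R{\left(4,1 \right)},I{\left(0,2 \right)} \right)} \left(-12\right) 27 = \left(1 + \frac{\frac{1}{3} \cdot 2 \left(6 + 2\right)}{6}\right) \left(-12\right) 27 = \left(1 + \frac{\frac{1}{3} \cdot 2 \cdot 8}{6}\right) \left(-12\right) 27 = \left(1 + \frac{1}{6} \cdot \frac{16}{3}\right) \left(-12\right) 27 = \left(1 + \frac{8}{9}\right) \left(-12\right) 27 = \frac{17}{9} \left(-12\right) 27 = \left(- \frac{68}{3}\right) 27 = -612$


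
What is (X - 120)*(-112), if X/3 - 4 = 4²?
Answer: 6720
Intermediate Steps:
X = 60 (X = 12 + 3*4² = 12 + 3*16 = 12 + 48 = 60)
(X - 120)*(-112) = (60 - 120)*(-112) = -60*(-112) = 6720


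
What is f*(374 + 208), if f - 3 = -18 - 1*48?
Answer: -36666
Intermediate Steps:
f = -63 (f = 3 + (-18 - 1*48) = 3 + (-18 - 48) = 3 - 66 = -63)
f*(374 + 208) = -63*(374 + 208) = -63*582 = -36666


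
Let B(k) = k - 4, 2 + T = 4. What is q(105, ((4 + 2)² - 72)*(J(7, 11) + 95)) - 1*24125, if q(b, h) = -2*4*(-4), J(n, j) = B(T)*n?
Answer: -24093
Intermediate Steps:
T = 2 (T = -2 + 4 = 2)
B(k) = -4 + k
J(n, j) = -2*n (J(n, j) = (-4 + 2)*n = -2*n)
q(b, h) = 32 (q(b, h) = -8*(-4) = 32)
q(105, ((4 + 2)² - 72)*(J(7, 11) + 95)) - 1*24125 = 32 - 1*24125 = 32 - 24125 = -24093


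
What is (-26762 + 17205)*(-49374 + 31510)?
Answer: 170726248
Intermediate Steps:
(-26762 + 17205)*(-49374 + 31510) = -9557*(-17864) = 170726248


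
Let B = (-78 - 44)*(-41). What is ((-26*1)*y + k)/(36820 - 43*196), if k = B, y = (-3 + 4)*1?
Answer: 622/3549 ≈ 0.17526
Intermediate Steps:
y = 1 (y = 1*1 = 1)
B = 5002 (B = -122*(-41) = 5002)
k = 5002
((-26*1)*y + k)/(36820 - 43*196) = (-26*1*1 + 5002)/(36820 - 43*196) = (-26*1 + 5002)/(36820 - 8428) = (-26 + 5002)/28392 = 4976*(1/28392) = 622/3549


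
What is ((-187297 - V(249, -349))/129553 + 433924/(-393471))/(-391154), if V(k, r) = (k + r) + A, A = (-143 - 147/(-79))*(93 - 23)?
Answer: 9952842878461/1575197704763007858 ≈ 6.3185e-6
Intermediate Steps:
A = -780500/79 (A = (-143 - 147*(-1/79))*70 = (-143 + 147/79)*70 = -11150/79*70 = -780500/79 ≈ -9879.8)
V(k, r) = -780500/79 + k + r (V(k, r) = (k + r) - 780500/79 = -780500/79 + k + r)
((-187297 - V(249, -349))/129553 + 433924/(-393471))/(-391154) = ((-187297 - (-780500/79 + 249 - 349))/129553 + 433924/(-393471))/(-391154) = ((-187297 - 1*(-788400/79))*(1/129553) + 433924*(-1/393471))*(-1/391154) = ((-187297 + 788400/79)*(1/129553) - 433924/393471)*(-1/391154) = (-14008063/79*1/129553 - 433924/393471)*(-1/391154) = (-14008063/10234687 - 433924/393471)*(-1/391154) = -9952842878461/4027052528577*(-1/391154) = 9952842878461/1575197704763007858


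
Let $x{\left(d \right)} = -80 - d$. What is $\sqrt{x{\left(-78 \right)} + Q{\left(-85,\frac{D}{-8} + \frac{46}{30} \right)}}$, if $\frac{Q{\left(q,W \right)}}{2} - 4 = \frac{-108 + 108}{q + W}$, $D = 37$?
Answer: $\sqrt{6} \approx 2.4495$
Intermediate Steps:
$Q{\left(q,W \right)} = 8$ ($Q{\left(q,W \right)} = 8 + 2 \frac{-108 + 108}{q + W} = 8 + 2 \frac{0}{W + q} = 8 + 2 \cdot 0 = 8 + 0 = 8$)
$\sqrt{x{\left(-78 \right)} + Q{\left(-85,\frac{D}{-8} + \frac{46}{30} \right)}} = \sqrt{\left(-80 - -78\right) + 8} = \sqrt{\left(-80 + 78\right) + 8} = \sqrt{-2 + 8} = \sqrt{6}$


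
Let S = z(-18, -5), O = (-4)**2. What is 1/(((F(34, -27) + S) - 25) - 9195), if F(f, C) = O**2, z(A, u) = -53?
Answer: -1/9017 ≈ -0.00011090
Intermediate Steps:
O = 16
S = -53
F(f, C) = 256 (F(f, C) = 16**2 = 256)
1/(((F(34, -27) + S) - 25) - 9195) = 1/(((256 - 53) - 25) - 9195) = 1/((203 - 25) - 9195) = 1/(178 - 9195) = 1/(-9017) = -1/9017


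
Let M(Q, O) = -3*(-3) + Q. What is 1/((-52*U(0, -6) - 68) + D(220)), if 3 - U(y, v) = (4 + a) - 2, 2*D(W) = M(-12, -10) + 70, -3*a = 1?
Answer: -6/623 ≈ -0.0096308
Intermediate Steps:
M(Q, O) = 9 + Q
a = -1/3 (a = -1/3*1 = -1/3 ≈ -0.33333)
D(W) = 67/2 (D(W) = ((9 - 12) + 70)/2 = (-3 + 70)/2 = (1/2)*67 = 67/2)
U(y, v) = 4/3 (U(y, v) = 3 - ((4 - 1/3) - 2) = 3 - (11/3 - 2) = 3 - 1*5/3 = 3 - 5/3 = 4/3)
1/((-52*U(0, -6) - 68) + D(220)) = 1/((-52*4/3 - 68) + 67/2) = 1/((-208/3 - 68) + 67/2) = 1/(-412/3 + 67/2) = 1/(-623/6) = -6/623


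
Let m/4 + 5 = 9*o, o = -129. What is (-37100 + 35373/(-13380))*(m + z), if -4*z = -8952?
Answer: 200724560483/2230 ≈ 9.0011e+7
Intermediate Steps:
z = 2238 (z = -1/4*(-8952) = 2238)
m = -4664 (m = -20 + 4*(9*(-129)) = -20 + 4*(-1161) = -20 - 4644 = -4664)
(-37100 + 35373/(-13380))*(m + z) = (-37100 + 35373/(-13380))*(-4664 + 2238) = (-37100 + 35373*(-1/13380))*(-2426) = (-37100 - 11791/4460)*(-2426) = -165477791/4460*(-2426) = 200724560483/2230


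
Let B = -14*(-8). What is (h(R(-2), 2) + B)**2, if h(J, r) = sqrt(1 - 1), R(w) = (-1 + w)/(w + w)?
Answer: 12544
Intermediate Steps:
R(w) = (-1 + w)/(2*w) (R(w) = (-1 + w)/((2*w)) = (-1 + w)*(1/(2*w)) = (-1 + w)/(2*w))
B = 112
h(J, r) = 0 (h(J, r) = sqrt(0) = 0)
(h(R(-2), 2) + B)**2 = (0 + 112)**2 = 112**2 = 12544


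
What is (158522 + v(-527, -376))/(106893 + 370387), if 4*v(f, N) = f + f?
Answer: 316517/954560 ≈ 0.33158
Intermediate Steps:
v(f, N) = f/2 (v(f, N) = (f + f)/4 = (2*f)/4 = f/2)
(158522 + v(-527, -376))/(106893 + 370387) = (158522 + (½)*(-527))/(106893 + 370387) = (158522 - 527/2)/477280 = (316517/2)*(1/477280) = 316517/954560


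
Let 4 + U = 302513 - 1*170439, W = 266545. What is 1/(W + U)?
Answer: 1/398615 ≈ 2.5087e-6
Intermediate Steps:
U = 132070 (U = -4 + (302513 - 1*170439) = -4 + (302513 - 170439) = -4 + 132074 = 132070)
1/(W + U) = 1/(266545 + 132070) = 1/398615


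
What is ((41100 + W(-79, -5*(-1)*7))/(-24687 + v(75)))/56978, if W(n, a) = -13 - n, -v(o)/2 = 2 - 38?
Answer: -2287/77917415 ≈ -2.9352e-5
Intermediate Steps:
v(o) = 72 (v(o) = -2*(2 - 38) = -2*(-36) = 72)
((41100 + W(-79, -5*(-1)*7))/(-24687 + v(75)))/56978 = ((41100 + (-13 - 1*(-79)))/(-24687 + 72))/56978 = ((41100 + (-13 + 79))/(-24615))*(1/56978) = ((41100 + 66)*(-1/24615))*(1/56978) = (41166*(-1/24615))*(1/56978) = -4574/2735*1/56978 = -2287/77917415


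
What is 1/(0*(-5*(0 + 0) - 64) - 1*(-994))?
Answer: 1/994 ≈ 0.0010060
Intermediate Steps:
1/(0*(-5*(0 + 0) - 64) - 1*(-994)) = 1/(0*(-5*0 - 64) + 994) = 1/(0*(0 - 64) + 994) = 1/(0*(-64) + 994) = 1/(0 + 994) = 1/994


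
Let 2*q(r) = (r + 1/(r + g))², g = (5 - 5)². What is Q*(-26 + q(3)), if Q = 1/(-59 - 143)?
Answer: 92/909 ≈ 0.10121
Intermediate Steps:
Q = -1/202 (Q = 1/(-202) = -1/202 ≈ -0.0049505)
g = 0 (g = 0² = 0)
q(r) = (r + 1/r)²/2 (q(r) = (r + 1/(r + 0))²/2 = (r + 1/r)²/2)
Q*(-26 + q(3)) = -(-26 + (½)*(1 + 3²)²/3²)/202 = -(-26 + (½)*(⅑)*(1 + 9)²)/202 = -(-26 + (½)*(⅑)*10²)/202 = -(-26 + (½)*(⅑)*100)/202 = -(-26 + 50/9)/202 = -1/202*(-184/9) = 92/909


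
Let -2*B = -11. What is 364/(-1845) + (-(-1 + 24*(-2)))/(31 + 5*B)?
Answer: 15358/23985 ≈ 0.64032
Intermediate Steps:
B = 11/2 (B = -½*(-11) = 11/2 ≈ 5.5000)
364/(-1845) + (-(-1 + 24*(-2)))/(31 + 5*B) = 364/(-1845) + (-(-1 + 24*(-2)))/(31 + 5*(11/2)) = 364*(-1/1845) + (-(-1 - 48))/(31 + 55/2) = -364/1845 + (-1*(-49))/(117/2) = -364/1845 + 49*(2/117) = -364/1845 + 98/117 = 15358/23985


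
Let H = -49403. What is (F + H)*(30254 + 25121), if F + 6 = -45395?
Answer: -5249771500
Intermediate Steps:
F = -45401 (F = -6 - 45395 = -45401)
(F + H)*(30254 + 25121) = (-45401 - 49403)*(30254 + 25121) = -94804*55375 = -5249771500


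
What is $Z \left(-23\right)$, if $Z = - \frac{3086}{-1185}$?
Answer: $- \frac{70978}{1185} \approx -59.897$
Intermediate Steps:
$Z = \frac{3086}{1185}$ ($Z = \left(-3086\right) \left(- \frac{1}{1185}\right) = \frac{3086}{1185} \approx 2.6042$)
$Z \left(-23\right) = \frac{3086}{1185} \left(-23\right) = - \frac{70978}{1185}$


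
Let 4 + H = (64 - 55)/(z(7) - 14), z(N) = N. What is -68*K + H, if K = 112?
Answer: -53349/7 ≈ -7621.3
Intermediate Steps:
H = -37/7 (H = -4 + (64 - 55)/(7 - 14) = -4 + 9/(-7) = -4 + 9*(-⅐) = -4 - 9/7 = -37/7 ≈ -5.2857)
-68*K + H = -68*112 - 37/7 = -7616 - 37/7 = -53349/7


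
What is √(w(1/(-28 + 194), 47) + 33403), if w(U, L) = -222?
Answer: √33181 ≈ 182.16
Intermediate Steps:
√(w(1/(-28 + 194), 47) + 33403) = √(-222 + 33403) = √33181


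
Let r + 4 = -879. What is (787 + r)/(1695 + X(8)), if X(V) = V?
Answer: -96/1703 ≈ -0.056371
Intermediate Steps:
r = -883 (r = -4 - 879 = -883)
(787 + r)/(1695 + X(8)) = (787 - 883)/(1695 + 8) = -96/1703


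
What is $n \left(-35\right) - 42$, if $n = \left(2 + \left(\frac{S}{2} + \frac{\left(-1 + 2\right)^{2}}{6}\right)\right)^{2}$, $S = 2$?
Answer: $- \frac{14147}{36} \approx -392.97$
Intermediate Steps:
$n = \frac{361}{36}$ ($n = \left(2 + \left(\frac{2}{2} + \frac{\left(-1 + 2\right)^{2}}{6}\right)\right)^{2} = \left(2 + \left(2 \cdot \frac{1}{2} + 1^{2} \cdot \frac{1}{6}\right)\right)^{2} = \left(2 + \left(1 + 1 \cdot \frac{1}{6}\right)\right)^{2} = \left(2 + \left(1 + \frac{1}{6}\right)\right)^{2} = \left(2 + \frac{7}{6}\right)^{2} = \left(\frac{19}{6}\right)^{2} = \frac{361}{36} \approx 10.028$)
$n \left(-35\right) - 42 = \frac{361}{36} \left(-35\right) - 42 = - \frac{12635}{36} - 42 = - \frac{14147}{36}$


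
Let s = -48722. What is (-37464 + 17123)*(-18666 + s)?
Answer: 1370739308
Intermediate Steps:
(-37464 + 17123)*(-18666 + s) = (-37464 + 17123)*(-18666 - 48722) = -20341*(-67388) = 1370739308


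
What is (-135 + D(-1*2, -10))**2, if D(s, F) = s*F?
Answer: 13225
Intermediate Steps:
D(s, F) = F*s
(-135 + D(-1*2, -10))**2 = (-135 - (-10)*2)**2 = (-135 - 10*(-2))**2 = (-135 + 20)**2 = (-115)**2 = 13225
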